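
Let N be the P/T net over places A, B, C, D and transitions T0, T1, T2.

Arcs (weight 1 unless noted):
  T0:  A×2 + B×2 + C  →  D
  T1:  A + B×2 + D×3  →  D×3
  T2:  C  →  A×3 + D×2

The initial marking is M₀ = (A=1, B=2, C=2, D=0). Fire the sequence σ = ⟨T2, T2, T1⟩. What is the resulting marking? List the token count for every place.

(A=6, B=0, C=0, D=4)

step 1: fire T2:  (A=1, B=2, C=2, D=0) → (A=4, B=2, C=1, D=2)
step 2: fire T2:  (A=4, B=2, C=1, D=2) → (A=7, B=2, C=0, D=4)
step 3: fire T1:  (A=7, B=2, C=0, D=4) → (A=6, B=0, C=0, D=4)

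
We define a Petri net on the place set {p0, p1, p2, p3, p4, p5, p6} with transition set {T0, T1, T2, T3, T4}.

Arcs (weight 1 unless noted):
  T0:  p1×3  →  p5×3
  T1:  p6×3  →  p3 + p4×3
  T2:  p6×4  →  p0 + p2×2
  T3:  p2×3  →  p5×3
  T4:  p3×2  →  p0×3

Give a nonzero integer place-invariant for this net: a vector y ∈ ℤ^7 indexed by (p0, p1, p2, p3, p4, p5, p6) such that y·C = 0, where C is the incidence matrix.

y = (p0:2, p1:-1, p2:-1, p3:3, p4:-1, p5:-1, p6:0)

Incidence matrix C (rows=places, cols=transitions):
       T0   T1   T2   T3   T4
   p0   0    0    1    0    3
   p1  -3    0    0    0    0
   p2   0    0    2   -3    0
   p3   0    1    0    0   -2
   p4   0    3    0    0    0
   p5   3    0    0    3    0
   p6   0   -3   -4    0    0

Candidate y = [2, -1, -1, 3, -1, -1, 0]; check y·C column-wise:
  col T0: 2·0 + -1·-3 + -1·0 + 3·0 + -1·0 + -1·3 = 0
  col T1: 2·0 + -1·0 + -1·0 + 3·1 + -1·3 + -1·0 + 0·-3 = 0
  col T2: 2·1 + -1·0 + -1·2 + 3·0 + -1·0 + -1·0 + 0·-4 = 0
  col T3: 2·0 + -1·0 + -1·-3 + 3·0 + -1·0 + -1·3 = 0
  col T4: 2·3 + -1·0 + -1·0 + 3·-2 + -1·0 + -1·0 = 0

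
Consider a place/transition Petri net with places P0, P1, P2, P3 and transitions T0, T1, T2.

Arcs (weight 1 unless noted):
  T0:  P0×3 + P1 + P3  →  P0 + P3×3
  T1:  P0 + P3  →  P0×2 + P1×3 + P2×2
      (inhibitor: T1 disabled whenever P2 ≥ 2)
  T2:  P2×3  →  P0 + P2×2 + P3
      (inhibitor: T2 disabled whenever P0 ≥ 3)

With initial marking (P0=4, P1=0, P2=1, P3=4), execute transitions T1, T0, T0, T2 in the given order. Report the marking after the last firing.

step 1: fire T1:  (P0=4, P1=0, P2=1, P3=4) → (P0=5, P1=3, P2=3, P3=3)
step 2: fire T0:  (P0=5, P1=3, P2=3, P3=3) → (P0=3, P1=2, P2=3, P3=5)
step 3: fire T0:  (P0=3, P1=2, P2=3, P3=5) → (P0=1, P1=1, P2=3, P3=7)
step 4: fire T2:  (P0=1, P1=1, P2=3, P3=7) → (P0=2, P1=1, P2=2, P3=8)

(P0=2, P1=1, P2=2, P3=8)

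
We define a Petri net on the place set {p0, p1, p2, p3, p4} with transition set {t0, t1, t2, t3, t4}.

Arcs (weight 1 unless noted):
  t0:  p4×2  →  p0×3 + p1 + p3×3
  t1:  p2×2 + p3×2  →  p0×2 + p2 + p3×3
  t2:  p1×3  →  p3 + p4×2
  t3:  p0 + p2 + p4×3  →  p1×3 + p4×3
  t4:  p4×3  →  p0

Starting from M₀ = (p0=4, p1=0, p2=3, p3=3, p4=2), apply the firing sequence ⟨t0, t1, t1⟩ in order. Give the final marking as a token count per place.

step 1: fire t0:  (p0=4, p1=0, p2=3, p3=3, p4=2) → (p0=7, p1=1, p2=3, p3=6, p4=0)
step 2: fire t1:  (p0=7, p1=1, p2=3, p3=6, p4=0) → (p0=9, p1=1, p2=2, p3=7, p4=0)
step 3: fire t1:  (p0=9, p1=1, p2=2, p3=7, p4=0) → (p0=11, p1=1, p2=1, p3=8, p4=0)

(p0=11, p1=1, p2=1, p3=8, p4=0)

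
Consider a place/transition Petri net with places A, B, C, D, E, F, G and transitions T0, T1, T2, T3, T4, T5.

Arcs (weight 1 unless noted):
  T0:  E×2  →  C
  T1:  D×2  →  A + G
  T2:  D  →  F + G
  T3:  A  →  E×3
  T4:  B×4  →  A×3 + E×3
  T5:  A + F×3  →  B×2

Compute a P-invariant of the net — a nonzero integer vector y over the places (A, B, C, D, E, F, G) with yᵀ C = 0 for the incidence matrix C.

y = (A:3, B:3, C:2, D:2, E:1, F:1, G:1)

Incidence matrix C (rows=places, cols=transitions):
       T0   T1   T2   T3   T4   T5
    A   0    1    0   -1    3   -1
    B   0    0    0    0   -4    2
    C   1    0    0    0    0    0
    D   0   -2   -1    0    0    0
    E  -2    0    0    3    3    0
    F   0    0    1    0    0   -3
    G   0    1    1    0    0    0

Candidate y = [3, 3, 2, 2, 1, 1, 1]; check y·C column-wise:
  col T0: 3·0 + 3·0 + 2·1 + 2·0 + 1·-2 + 1·0 + 1·0 = 0
  col T1: 3·1 + 3·0 + 2·0 + 2·-2 + 1·0 + 1·0 + 1·1 = 0
  col T2: 3·0 + 3·0 + 2·0 + 2·-1 + 1·0 + 1·1 + 1·1 = 0
  col T3: 3·-1 + 3·0 + 2·0 + 2·0 + 1·3 + 1·0 + 1·0 = 0
  col T4: 3·3 + 3·-4 + 2·0 + 2·0 + 1·3 + 1·0 + 1·0 = 0
  col T5: 3·-1 + 3·2 + 2·0 + 2·0 + 1·0 + 1·-3 + 1·0 = 0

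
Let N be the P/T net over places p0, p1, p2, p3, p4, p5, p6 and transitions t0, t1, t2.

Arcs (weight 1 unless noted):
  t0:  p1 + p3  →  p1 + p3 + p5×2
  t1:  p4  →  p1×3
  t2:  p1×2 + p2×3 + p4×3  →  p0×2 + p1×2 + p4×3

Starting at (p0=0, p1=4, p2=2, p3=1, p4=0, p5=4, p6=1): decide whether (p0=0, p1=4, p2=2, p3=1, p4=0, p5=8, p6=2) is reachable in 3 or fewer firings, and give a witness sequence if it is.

NO — not reachable within 3 firings

depth 0: 1 marking
depth 1: 2 markings reached so far
depth 2: 3 markings reached so far
depth 3: 4 markings reached so far
target is not among the 4 markings reachable within 3 steps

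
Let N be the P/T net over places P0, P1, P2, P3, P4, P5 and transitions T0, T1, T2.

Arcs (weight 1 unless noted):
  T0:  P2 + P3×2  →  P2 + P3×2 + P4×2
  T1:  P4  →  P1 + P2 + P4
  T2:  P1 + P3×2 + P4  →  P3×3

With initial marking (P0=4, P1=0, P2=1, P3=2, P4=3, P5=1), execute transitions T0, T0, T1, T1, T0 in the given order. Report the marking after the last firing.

(P0=4, P1=2, P2=3, P3=2, P4=9, P5=1)

step 1: fire T0:  (P0=4, P1=0, P2=1, P3=2, P4=3, P5=1) → (P0=4, P1=0, P2=1, P3=2, P4=5, P5=1)
step 2: fire T0:  (P0=4, P1=0, P2=1, P3=2, P4=5, P5=1) → (P0=4, P1=0, P2=1, P3=2, P4=7, P5=1)
step 3: fire T1:  (P0=4, P1=0, P2=1, P3=2, P4=7, P5=1) → (P0=4, P1=1, P2=2, P3=2, P4=7, P5=1)
step 4: fire T1:  (P0=4, P1=1, P2=2, P3=2, P4=7, P5=1) → (P0=4, P1=2, P2=3, P3=2, P4=7, P5=1)
step 5: fire T0:  (P0=4, P1=2, P2=3, P3=2, P4=7, P5=1) → (P0=4, P1=2, P2=3, P3=2, P4=9, P5=1)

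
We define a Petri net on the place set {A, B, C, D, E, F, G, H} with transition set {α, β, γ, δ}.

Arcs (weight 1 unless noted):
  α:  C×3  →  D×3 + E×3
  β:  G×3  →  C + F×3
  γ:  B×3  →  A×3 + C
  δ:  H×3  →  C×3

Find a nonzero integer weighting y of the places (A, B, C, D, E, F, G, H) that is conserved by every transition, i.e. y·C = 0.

Incidence matrix C (rows=places, cols=transitions):
        α    β    γ    δ
    A   0    0    3    0
    B   0    0   -3    0
    C  -3    1    1    3
    D   3    0    0    0
    E   3    0    0    0
    F   0    3    0    0
    G   0   -3    0    0
    H   0    0    0   -3

Candidate y = [1, 1, 0, 0, 0, 0, 0, 0]; check y·C column-wise:
  col α: 1·0 + 1·0 + 0·-3 + 0·3 + 0·3 = 0
  col β: 1·0 + 1·0 + 0·1 + 0·3 + 0·-3 = 0
  col γ: 1·3 + 1·-3 + 0·1 = 0
  col δ: 1·0 + 1·0 + 0·3 + 0·-3 = 0

y = (A:1, B:1, C:0, D:0, E:0, F:0, G:0, H:0)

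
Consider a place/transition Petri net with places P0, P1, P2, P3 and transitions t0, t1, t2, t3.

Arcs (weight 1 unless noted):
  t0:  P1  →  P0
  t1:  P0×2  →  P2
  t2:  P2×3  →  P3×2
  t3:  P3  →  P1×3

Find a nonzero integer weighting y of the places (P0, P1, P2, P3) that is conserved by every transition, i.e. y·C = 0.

y = (P0:1, P1:1, P2:2, P3:3)

Incidence matrix C (rows=places, cols=transitions):
       t0   t1   t2   t3
   P0   1   -2    0    0
   P1  -1    0    0    3
   P2   0    1   -3    0
   P3   0    0    2   -1

Candidate y = [1, 1, 2, 3]; check y·C column-wise:
  col t0: 1·1 + 1·-1 + 2·0 + 3·0 = 0
  col t1: 1·-2 + 1·0 + 2·1 + 3·0 = 0
  col t2: 1·0 + 1·0 + 2·-3 + 3·2 = 0
  col t3: 1·0 + 1·3 + 2·0 + 3·-1 = 0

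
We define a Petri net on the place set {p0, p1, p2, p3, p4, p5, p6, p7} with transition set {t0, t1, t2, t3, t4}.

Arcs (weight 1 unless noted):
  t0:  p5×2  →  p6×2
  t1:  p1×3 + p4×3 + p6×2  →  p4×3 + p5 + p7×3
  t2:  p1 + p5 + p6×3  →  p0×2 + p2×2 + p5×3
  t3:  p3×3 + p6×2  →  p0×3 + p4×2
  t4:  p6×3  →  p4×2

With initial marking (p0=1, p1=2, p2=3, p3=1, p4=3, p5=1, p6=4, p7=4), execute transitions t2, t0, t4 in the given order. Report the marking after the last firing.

step 1: fire t2:  (p0=1, p1=2, p2=3, p3=1, p4=3, p5=1, p6=4, p7=4) → (p0=3, p1=1, p2=5, p3=1, p4=3, p5=3, p6=1, p7=4)
step 2: fire t0:  (p0=3, p1=1, p2=5, p3=1, p4=3, p5=3, p6=1, p7=4) → (p0=3, p1=1, p2=5, p3=1, p4=3, p5=1, p6=3, p7=4)
step 3: fire t4:  (p0=3, p1=1, p2=5, p3=1, p4=3, p5=1, p6=3, p7=4) → (p0=3, p1=1, p2=5, p3=1, p4=5, p5=1, p6=0, p7=4)

(p0=3, p1=1, p2=5, p3=1, p4=5, p5=1, p6=0, p7=4)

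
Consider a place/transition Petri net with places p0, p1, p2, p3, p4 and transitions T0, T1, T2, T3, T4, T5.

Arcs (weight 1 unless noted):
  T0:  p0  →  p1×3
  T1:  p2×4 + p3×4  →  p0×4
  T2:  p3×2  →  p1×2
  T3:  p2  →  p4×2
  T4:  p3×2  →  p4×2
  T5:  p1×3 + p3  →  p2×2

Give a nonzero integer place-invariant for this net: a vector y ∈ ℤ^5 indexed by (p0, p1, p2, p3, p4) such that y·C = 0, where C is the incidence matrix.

y = (p0:3, p1:1, p2:2, p3:1, p4:1)

Incidence matrix C (rows=places, cols=transitions):
       T0   T1   T2   T3   T4   T5
   p0  -1    4    0    0    0    0
   p1   3    0    2    0    0   -3
   p2   0   -4    0   -1    0    2
   p3   0   -4   -2    0   -2   -1
   p4   0    0    0    2    2    0

Candidate y = [3, 1, 2, 1, 1]; check y·C column-wise:
  col T0: 3·-1 + 1·3 + 2·0 + 1·0 + 1·0 = 0
  col T1: 3·4 + 1·0 + 2·-4 + 1·-4 + 1·0 = 0
  col T2: 3·0 + 1·2 + 2·0 + 1·-2 + 1·0 = 0
  col T3: 3·0 + 1·0 + 2·-1 + 1·0 + 1·2 = 0
  col T4: 3·0 + 1·0 + 2·0 + 1·-2 + 1·2 = 0
  col T5: 3·0 + 1·-3 + 2·2 + 1·-1 + 1·0 = 0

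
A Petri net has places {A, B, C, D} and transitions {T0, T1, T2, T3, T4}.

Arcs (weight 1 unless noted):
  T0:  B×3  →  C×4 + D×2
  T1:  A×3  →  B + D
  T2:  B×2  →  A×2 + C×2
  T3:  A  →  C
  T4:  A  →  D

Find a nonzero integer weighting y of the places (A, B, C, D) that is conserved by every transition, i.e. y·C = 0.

y = (A:1, B:2, C:1, D:1)

Incidence matrix C (rows=places, cols=transitions):
       T0   T1   T2   T3   T4
    A   0   -3    2   -1   -1
    B  -3    1   -2    0    0
    C   4    0    2    1    0
    D   2    1    0    0    1

Candidate y = [1, 2, 1, 1]; check y·C column-wise:
  col T0: 1·0 + 2·-3 + 1·4 + 1·2 = 0
  col T1: 1·-3 + 2·1 + 1·0 + 1·1 = 0
  col T2: 1·2 + 2·-2 + 1·2 + 1·0 = 0
  col T3: 1·-1 + 2·0 + 1·1 + 1·0 = 0
  col T4: 1·-1 + 2·0 + 1·0 + 1·1 = 0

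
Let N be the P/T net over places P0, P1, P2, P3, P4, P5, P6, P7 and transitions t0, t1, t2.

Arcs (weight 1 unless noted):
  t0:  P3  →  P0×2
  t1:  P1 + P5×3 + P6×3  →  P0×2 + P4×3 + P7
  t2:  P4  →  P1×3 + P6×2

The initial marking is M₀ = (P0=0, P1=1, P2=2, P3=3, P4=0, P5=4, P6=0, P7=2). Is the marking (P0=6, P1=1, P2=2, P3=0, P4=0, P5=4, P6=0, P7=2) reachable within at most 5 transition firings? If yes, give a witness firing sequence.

YES — reachable via ⟨t0, t0, t0⟩ (3 firings)

step 1: fire t0:  (P0=0, P1=1, P2=2, P3=3, P4=0, P5=4, P6=0, P7=2) → (P0=2, P1=1, P2=2, P3=2, P4=0, P5=4, P6=0, P7=2)
step 2: fire t0:  (P0=2, P1=1, P2=2, P3=2, P4=0, P5=4, P6=0, P7=2) → (P0=4, P1=1, P2=2, P3=1, P4=0, P5=4, P6=0, P7=2)
step 3: fire t0:  (P0=4, P1=1, P2=2, P3=1, P4=0, P5=4, P6=0, P7=2) → (P0=6, P1=1, P2=2, P3=0, P4=0, P5=4, P6=0, P7=2)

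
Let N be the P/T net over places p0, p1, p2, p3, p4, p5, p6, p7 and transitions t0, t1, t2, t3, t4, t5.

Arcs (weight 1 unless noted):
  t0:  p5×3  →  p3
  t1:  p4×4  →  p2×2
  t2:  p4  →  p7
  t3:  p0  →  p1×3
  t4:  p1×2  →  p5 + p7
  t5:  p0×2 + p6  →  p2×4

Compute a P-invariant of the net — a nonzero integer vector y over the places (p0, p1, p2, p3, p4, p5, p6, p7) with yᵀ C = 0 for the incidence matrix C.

Incidence matrix C (rows=places, cols=transitions):
       t0   t1   t2   t3   t4   t5
   p0   0    0    0   -1    0   -2
   p1   0    0    0    3   -2    0
   p2   0    2    0    0    0    4
   p3   1    0    0    0    0    0
   p4   0   -4   -1    0    0    0
   p5  -3    0    0    0    1    0
   p6   0    0    0    0    0   -1
   p7   0    0    1    0    1    0

Candidate y = [3, 1, 0, 6, 0, 2, -6, 0]; check y·C column-wise:
  col t0: 3·0 + 1·0 + 6·1 + 2·-3 + -6·0 = 0
  col t1: 3·0 + 1·0 + 0·2 + 6·0 + 0·-4 + 2·0 + -6·0 = 0
  col t2: 3·0 + 1·0 + 6·0 + 0·-1 + 2·0 + -6·0 + 0·1 = 0
  col t3: 3·-1 + 1·3 + 6·0 + 2·0 + -6·0 = 0
  col t4: 3·0 + 1·-2 + 6·0 + 2·1 + -6·0 + 0·1 = 0
  col t5: 3·-2 + 1·0 + 0·4 + 6·0 + 2·0 + -6·-1 = 0

y = (p0:3, p1:1, p2:0, p3:6, p4:0, p5:2, p6:-6, p7:0)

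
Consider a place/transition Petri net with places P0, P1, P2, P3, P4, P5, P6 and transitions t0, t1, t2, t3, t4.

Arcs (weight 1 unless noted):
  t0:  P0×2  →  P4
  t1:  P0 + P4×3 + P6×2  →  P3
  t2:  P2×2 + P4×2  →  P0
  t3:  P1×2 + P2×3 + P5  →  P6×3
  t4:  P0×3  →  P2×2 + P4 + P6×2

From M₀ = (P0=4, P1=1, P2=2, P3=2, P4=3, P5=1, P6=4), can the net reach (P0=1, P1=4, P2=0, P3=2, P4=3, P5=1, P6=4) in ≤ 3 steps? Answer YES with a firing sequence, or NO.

depth 0: 1 marking
depth 1: 5 markings reached so far
depth 2: 10 markings reached so far
depth 3: 13 markings reached so far
target is not among the 13 markings reachable within 3 steps

NO — not reachable within 3 firings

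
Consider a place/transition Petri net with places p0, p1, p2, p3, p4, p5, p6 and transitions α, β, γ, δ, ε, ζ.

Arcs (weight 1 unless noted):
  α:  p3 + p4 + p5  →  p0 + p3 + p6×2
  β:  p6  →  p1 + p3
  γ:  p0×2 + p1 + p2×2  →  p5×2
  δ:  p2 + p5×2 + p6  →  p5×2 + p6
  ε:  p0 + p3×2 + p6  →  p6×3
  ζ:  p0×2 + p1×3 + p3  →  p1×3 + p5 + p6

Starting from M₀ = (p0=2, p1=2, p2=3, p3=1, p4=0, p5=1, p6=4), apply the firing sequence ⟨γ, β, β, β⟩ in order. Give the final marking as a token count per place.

(p0=0, p1=4, p2=1, p3=4, p4=0, p5=3, p6=1)

step 1: fire γ:  (p0=2, p1=2, p2=3, p3=1, p4=0, p5=1, p6=4) → (p0=0, p1=1, p2=1, p3=1, p4=0, p5=3, p6=4)
step 2: fire β:  (p0=0, p1=1, p2=1, p3=1, p4=0, p5=3, p6=4) → (p0=0, p1=2, p2=1, p3=2, p4=0, p5=3, p6=3)
step 3: fire β:  (p0=0, p1=2, p2=1, p3=2, p4=0, p5=3, p6=3) → (p0=0, p1=3, p2=1, p3=3, p4=0, p5=3, p6=2)
step 4: fire β:  (p0=0, p1=3, p2=1, p3=3, p4=0, p5=3, p6=2) → (p0=0, p1=4, p2=1, p3=4, p4=0, p5=3, p6=1)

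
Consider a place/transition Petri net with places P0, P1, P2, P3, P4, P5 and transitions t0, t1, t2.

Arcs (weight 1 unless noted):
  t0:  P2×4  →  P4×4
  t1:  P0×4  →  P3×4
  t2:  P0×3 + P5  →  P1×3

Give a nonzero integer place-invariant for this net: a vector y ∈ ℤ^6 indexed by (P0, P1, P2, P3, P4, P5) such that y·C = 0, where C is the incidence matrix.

Incidence matrix C (rows=places, cols=transitions):
       t0   t1   t2
   P0   0   -4   -3
   P1   0    0    3
   P2  -4    0    0
   P3   0    4    0
   P4   4    0    0
   P5   0    0   -1

Candidate y = [1, 1, 0, 1, 0, 0]; check y·C column-wise:
  col t0: 1·0 + 1·0 + 0·-4 + 1·0 + 0·4 = 0
  col t1: 1·-4 + 1·0 + 1·4 = 0
  col t2: 1·-3 + 1·3 + 1·0 + 0·-1 = 0

y = (P0:1, P1:1, P2:0, P3:1, P4:0, P5:0)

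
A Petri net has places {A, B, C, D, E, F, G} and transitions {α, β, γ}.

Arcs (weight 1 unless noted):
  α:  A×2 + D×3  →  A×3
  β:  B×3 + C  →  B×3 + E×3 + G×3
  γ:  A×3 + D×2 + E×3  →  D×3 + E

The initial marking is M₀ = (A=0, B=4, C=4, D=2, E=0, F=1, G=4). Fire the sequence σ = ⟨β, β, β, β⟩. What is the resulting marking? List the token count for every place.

(A=0, B=4, C=0, D=2, E=12, F=1, G=16)

step 1: fire β:  (A=0, B=4, C=4, D=2, E=0, F=1, G=4) → (A=0, B=4, C=3, D=2, E=3, F=1, G=7)
step 2: fire β:  (A=0, B=4, C=3, D=2, E=3, F=1, G=7) → (A=0, B=4, C=2, D=2, E=6, F=1, G=10)
step 3: fire β:  (A=0, B=4, C=2, D=2, E=6, F=1, G=10) → (A=0, B=4, C=1, D=2, E=9, F=1, G=13)
step 4: fire β:  (A=0, B=4, C=1, D=2, E=9, F=1, G=13) → (A=0, B=4, C=0, D=2, E=12, F=1, G=16)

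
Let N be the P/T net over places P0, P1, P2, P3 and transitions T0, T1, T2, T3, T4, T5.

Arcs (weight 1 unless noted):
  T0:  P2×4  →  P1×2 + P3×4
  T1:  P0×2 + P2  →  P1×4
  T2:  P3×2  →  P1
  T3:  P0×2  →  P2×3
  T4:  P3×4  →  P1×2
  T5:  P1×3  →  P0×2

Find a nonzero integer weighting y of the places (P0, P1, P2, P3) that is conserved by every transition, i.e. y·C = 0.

Incidence matrix C (rows=places, cols=transitions):
       T0   T1   T2   T3   T4   T5
   P0   0   -2    0   -2    0    2
   P1   2    4    1    0    2   -3
   P2  -4   -1    0    3    0    0
   P3   4    0   -2    0   -4    0

Candidate y = [3, 2, 2, 1]; check y·C column-wise:
  col T0: 3·0 + 2·2 + 2·-4 + 1·4 = 0
  col T1: 3·-2 + 2·4 + 2·-1 + 1·0 = 0
  col T2: 3·0 + 2·1 + 2·0 + 1·-2 = 0
  col T3: 3·-2 + 2·0 + 2·3 + 1·0 = 0
  col T4: 3·0 + 2·2 + 2·0 + 1·-4 = 0
  col T5: 3·2 + 2·-3 + 2·0 + 1·0 = 0

y = (P0:3, P1:2, P2:2, P3:1)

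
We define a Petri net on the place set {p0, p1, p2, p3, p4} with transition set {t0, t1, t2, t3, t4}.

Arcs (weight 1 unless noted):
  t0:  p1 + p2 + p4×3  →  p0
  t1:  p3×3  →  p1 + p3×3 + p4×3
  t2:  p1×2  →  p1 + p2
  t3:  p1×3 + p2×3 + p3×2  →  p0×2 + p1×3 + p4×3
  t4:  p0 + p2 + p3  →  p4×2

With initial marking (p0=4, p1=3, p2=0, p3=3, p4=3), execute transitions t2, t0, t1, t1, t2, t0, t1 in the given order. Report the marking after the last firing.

step 1: fire t2:  (p0=4, p1=3, p2=0, p3=3, p4=3) → (p0=4, p1=2, p2=1, p3=3, p4=3)
step 2: fire t0:  (p0=4, p1=2, p2=1, p3=3, p4=3) → (p0=5, p1=1, p2=0, p3=3, p4=0)
step 3: fire t1:  (p0=5, p1=1, p2=0, p3=3, p4=0) → (p0=5, p1=2, p2=0, p3=3, p4=3)
step 4: fire t1:  (p0=5, p1=2, p2=0, p3=3, p4=3) → (p0=5, p1=3, p2=0, p3=3, p4=6)
step 5: fire t2:  (p0=5, p1=3, p2=0, p3=3, p4=6) → (p0=5, p1=2, p2=1, p3=3, p4=6)
step 6: fire t0:  (p0=5, p1=2, p2=1, p3=3, p4=6) → (p0=6, p1=1, p2=0, p3=3, p4=3)
step 7: fire t1:  (p0=6, p1=1, p2=0, p3=3, p4=3) → (p0=6, p1=2, p2=0, p3=3, p4=6)

(p0=6, p1=2, p2=0, p3=3, p4=6)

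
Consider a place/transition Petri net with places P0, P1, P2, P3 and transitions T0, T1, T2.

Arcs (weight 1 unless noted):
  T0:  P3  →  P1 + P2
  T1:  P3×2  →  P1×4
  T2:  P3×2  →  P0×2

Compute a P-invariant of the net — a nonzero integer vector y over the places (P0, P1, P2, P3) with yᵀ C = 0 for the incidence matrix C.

Incidence matrix C (rows=places, cols=transitions):
       T0   T1   T2
   P0   0    0    2
   P1   1    4    0
   P2   1    0    0
   P3  -1   -2   -2

Candidate y = [2, 1, 1, 2]; check y·C column-wise:
  col T0: 2·0 + 1·1 + 1·1 + 2·-1 = 0
  col T1: 2·0 + 1·4 + 1·0 + 2·-2 = 0
  col T2: 2·2 + 1·0 + 1·0 + 2·-2 = 0

y = (P0:2, P1:1, P2:1, P3:2)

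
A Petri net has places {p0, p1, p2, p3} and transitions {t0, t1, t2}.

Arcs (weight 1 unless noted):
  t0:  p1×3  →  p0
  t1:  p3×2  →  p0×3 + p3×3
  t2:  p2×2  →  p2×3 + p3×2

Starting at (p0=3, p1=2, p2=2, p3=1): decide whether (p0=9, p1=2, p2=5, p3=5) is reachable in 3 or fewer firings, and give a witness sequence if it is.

NO — not reachable within 3 firings

depth 0: 1 marking
depth 1: 2 markings reached so far
depth 2: 4 markings reached so far
depth 3: 7 markings reached so far
target is not among the 7 markings reachable within 3 steps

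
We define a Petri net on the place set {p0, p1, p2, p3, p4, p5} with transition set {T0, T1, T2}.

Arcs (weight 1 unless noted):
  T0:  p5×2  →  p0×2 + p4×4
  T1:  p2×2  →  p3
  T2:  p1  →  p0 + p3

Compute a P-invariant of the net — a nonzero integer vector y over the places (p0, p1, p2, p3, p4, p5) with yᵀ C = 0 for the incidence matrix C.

Incidence matrix C (rows=places, cols=transitions):
       T0   T1   T2
   p0   2    0    1
   p1   0    0   -1
   p2   0   -2    0
   p3   0    1    1
   p4   4    0    0
   p5  -2    0    0

Candidate y = [0, 2, 1, 2, 0, 0]; check y·C column-wise:
  col T0: 0·2 + 2·0 + 1·0 + 2·0 + 0·4 + 0·-2 = 0
  col T1: 2·0 + 1·-2 + 2·1 = 0
  col T2: 0·1 + 2·-1 + 1·0 + 2·1 = 0

y = (p0:0, p1:2, p2:1, p3:2, p4:0, p5:0)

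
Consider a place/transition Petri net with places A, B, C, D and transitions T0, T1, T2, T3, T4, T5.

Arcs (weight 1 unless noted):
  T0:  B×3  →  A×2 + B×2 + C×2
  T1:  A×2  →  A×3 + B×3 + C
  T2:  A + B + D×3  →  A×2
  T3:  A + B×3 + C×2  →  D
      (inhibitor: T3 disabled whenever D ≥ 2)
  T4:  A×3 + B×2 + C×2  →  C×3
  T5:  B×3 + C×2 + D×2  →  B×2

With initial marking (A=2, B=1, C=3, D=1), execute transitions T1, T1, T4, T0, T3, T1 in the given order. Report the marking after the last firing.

(A=3, B=4, C=7, D=2)

step 1: fire T1:  (A=2, B=1, C=3, D=1) → (A=3, B=4, C=4, D=1)
step 2: fire T1:  (A=3, B=4, C=4, D=1) → (A=4, B=7, C=5, D=1)
step 3: fire T4:  (A=4, B=7, C=5, D=1) → (A=1, B=5, C=6, D=1)
step 4: fire T0:  (A=1, B=5, C=6, D=1) → (A=3, B=4, C=8, D=1)
step 5: fire T3:  (A=3, B=4, C=8, D=1) → (A=2, B=1, C=6, D=2)
step 6: fire T1:  (A=2, B=1, C=6, D=2) → (A=3, B=4, C=7, D=2)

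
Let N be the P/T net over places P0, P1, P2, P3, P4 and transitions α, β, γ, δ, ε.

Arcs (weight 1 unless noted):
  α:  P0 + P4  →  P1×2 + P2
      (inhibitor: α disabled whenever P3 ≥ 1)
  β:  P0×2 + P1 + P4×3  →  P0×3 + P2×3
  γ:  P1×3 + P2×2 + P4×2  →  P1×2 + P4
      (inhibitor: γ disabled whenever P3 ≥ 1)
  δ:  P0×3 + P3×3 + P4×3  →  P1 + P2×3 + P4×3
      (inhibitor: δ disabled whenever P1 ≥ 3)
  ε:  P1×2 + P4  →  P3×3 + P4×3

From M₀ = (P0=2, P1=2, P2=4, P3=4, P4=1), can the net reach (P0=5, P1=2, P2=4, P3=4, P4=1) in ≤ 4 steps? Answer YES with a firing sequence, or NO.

depth 0: 1 marking
depth 1: 2 markings reached so far
depth 2: 2 markings reached so far
(frontier empty at depth 2; search complete)
target is not among the 2 markings reachable within 4 steps

NO — not reachable within 4 firings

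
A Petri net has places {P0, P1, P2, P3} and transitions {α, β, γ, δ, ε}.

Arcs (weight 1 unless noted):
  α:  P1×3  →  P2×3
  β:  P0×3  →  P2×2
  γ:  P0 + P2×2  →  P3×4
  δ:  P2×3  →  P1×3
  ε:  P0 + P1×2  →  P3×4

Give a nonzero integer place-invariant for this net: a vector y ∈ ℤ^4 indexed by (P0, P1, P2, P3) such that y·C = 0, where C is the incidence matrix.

Incidence matrix C (rows=places, cols=transitions):
        α    β    γ    δ    ε
   P0   0   -3   -1    0   -1
   P1  -3    0    0    3   -2
   P2   3    2   -2   -3    0
   P3   0    0    4    0    4

Candidate y = [2, 3, 3, 2]; check y·C column-wise:
  col α: 2·0 + 3·-3 + 3·3 + 2·0 = 0
  col β: 2·-3 + 3·0 + 3·2 + 2·0 = 0
  col γ: 2·-1 + 3·0 + 3·-2 + 2·4 = 0
  col δ: 2·0 + 3·3 + 3·-3 + 2·0 = 0
  col ε: 2·-1 + 3·-2 + 3·0 + 2·4 = 0

y = (P0:2, P1:3, P2:3, P3:2)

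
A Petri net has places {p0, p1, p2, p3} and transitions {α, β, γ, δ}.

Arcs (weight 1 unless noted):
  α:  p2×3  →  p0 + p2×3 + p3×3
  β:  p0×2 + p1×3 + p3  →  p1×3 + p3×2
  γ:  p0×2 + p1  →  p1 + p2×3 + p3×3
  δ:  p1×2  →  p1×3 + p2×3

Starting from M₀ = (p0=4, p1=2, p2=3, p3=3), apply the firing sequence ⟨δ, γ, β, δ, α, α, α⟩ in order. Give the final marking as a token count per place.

(p0=3, p1=4, p2=12, p3=16)

step 1: fire δ:  (p0=4, p1=2, p2=3, p3=3) → (p0=4, p1=3, p2=6, p3=3)
step 2: fire γ:  (p0=4, p1=3, p2=6, p3=3) → (p0=2, p1=3, p2=9, p3=6)
step 3: fire β:  (p0=2, p1=3, p2=9, p3=6) → (p0=0, p1=3, p2=9, p3=7)
step 4: fire δ:  (p0=0, p1=3, p2=9, p3=7) → (p0=0, p1=4, p2=12, p3=7)
step 5: fire α:  (p0=0, p1=4, p2=12, p3=7) → (p0=1, p1=4, p2=12, p3=10)
step 6: fire α:  (p0=1, p1=4, p2=12, p3=10) → (p0=2, p1=4, p2=12, p3=13)
step 7: fire α:  (p0=2, p1=4, p2=12, p3=13) → (p0=3, p1=4, p2=12, p3=16)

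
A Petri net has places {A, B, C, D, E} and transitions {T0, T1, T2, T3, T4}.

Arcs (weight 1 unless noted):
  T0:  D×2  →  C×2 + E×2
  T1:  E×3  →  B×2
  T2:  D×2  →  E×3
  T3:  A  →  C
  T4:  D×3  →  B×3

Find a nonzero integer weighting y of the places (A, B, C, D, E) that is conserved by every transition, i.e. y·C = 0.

Incidence matrix C (rows=places, cols=transitions):
       T0   T1   T2   T3   T4
    A   0    0    0   -1    0
    B   0    2    0    0    3
    C   2    0    0    1    0
    D  -2    0   -2    0   -3
    E   2   -3    3    0    0

Candidate y = [1, 3, 1, 3, 2]; check y·C column-wise:
  col T0: 1·0 + 3·0 + 1·2 + 3·-2 + 2·2 = 0
  col T1: 1·0 + 3·2 + 1·0 + 3·0 + 2·-3 = 0
  col T2: 1·0 + 3·0 + 1·0 + 3·-2 + 2·3 = 0
  col T3: 1·-1 + 3·0 + 1·1 + 3·0 + 2·0 = 0
  col T4: 1·0 + 3·3 + 1·0 + 3·-3 + 2·0 = 0

y = (A:1, B:3, C:1, D:3, E:2)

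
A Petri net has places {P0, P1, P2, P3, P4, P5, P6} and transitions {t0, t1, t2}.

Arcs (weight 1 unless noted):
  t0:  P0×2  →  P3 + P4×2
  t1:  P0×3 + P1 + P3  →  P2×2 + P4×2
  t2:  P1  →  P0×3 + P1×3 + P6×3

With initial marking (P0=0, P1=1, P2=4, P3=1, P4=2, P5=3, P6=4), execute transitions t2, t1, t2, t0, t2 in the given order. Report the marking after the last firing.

step 1: fire t2:  (P0=0, P1=1, P2=4, P3=1, P4=2, P5=3, P6=4) → (P0=3, P1=3, P2=4, P3=1, P4=2, P5=3, P6=7)
step 2: fire t1:  (P0=3, P1=3, P2=4, P3=1, P4=2, P5=3, P6=7) → (P0=0, P1=2, P2=6, P3=0, P4=4, P5=3, P6=7)
step 3: fire t2:  (P0=0, P1=2, P2=6, P3=0, P4=4, P5=3, P6=7) → (P0=3, P1=4, P2=6, P3=0, P4=4, P5=3, P6=10)
step 4: fire t0:  (P0=3, P1=4, P2=6, P3=0, P4=4, P5=3, P6=10) → (P0=1, P1=4, P2=6, P3=1, P4=6, P5=3, P6=10)
step 5: fire t2:  (P0=1, P1=4, P2=6, P3=1, P4=6, P5=3, P6=10) → (P0=4, P1=6, P2=6, P3=1, P4=6, P5=3, P6=13)

(P0=4, P1=6, P2=6, P3=1, P4=6, P5=3, P6=13)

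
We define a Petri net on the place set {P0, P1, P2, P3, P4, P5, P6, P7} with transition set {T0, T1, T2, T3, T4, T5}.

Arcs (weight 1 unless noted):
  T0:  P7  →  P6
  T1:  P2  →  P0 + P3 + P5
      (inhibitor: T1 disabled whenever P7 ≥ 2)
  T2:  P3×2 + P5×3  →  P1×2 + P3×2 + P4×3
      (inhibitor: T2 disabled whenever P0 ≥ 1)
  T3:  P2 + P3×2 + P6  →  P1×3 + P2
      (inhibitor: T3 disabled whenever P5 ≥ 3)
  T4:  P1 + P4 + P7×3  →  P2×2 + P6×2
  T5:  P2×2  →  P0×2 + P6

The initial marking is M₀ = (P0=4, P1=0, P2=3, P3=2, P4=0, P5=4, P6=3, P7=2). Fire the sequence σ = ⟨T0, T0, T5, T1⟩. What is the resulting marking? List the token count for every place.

step 1: fire T0:  (P0=4, P1=0, P2=3, P3=2, P4=0, P5=4, P6=3, P7=2) → (P0=4, P1=0, P2=3, P3=2, P4=0, P5=4, P6=4, P7=1)
step 2: fire T0:  (P0=4, P1=0, P2=3, P3=2, P4=0, P5=4, P6=4, P7=1) → (P0=4, P1=0, P2=3, P3=2, P4=0, P5=4, P6=5, P7=0)
step 3: fire T5:  (P0=4, P1=0, P2=3, P3=2, P4=0, P5=4, P6=5, P7=0) → (P0=6, P1=0, P2=1, P3=2, P4=0, P5=4, P6=6, P7=0)
step 4: fire T1:  (P0=6, P1=0, P2=1, P3=2, P4=0, P5=4, P6=6, P7=0) → (P0=7, P1=0, P2=0, P3=3, P4=0, P5=5, P6=6, P7=0)

(P0=7, P1=0, P2=0, P3=3, P4=0, P5=5, P6=6, P7=0)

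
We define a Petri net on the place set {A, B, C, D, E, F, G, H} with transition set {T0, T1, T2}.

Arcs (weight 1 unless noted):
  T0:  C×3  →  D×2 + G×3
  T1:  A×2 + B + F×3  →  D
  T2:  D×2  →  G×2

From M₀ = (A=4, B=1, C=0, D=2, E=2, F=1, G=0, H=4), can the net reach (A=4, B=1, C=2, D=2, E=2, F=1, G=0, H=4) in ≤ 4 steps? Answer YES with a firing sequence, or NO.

depth 0: 1 marking
depth 1: 2 markings reached so far
depth 2: 2 markings reached so far
(frontier empty at depth 2; search complete)
target is not among the 2 markings reachable within 4 steps

NO — not reachable within 4 firings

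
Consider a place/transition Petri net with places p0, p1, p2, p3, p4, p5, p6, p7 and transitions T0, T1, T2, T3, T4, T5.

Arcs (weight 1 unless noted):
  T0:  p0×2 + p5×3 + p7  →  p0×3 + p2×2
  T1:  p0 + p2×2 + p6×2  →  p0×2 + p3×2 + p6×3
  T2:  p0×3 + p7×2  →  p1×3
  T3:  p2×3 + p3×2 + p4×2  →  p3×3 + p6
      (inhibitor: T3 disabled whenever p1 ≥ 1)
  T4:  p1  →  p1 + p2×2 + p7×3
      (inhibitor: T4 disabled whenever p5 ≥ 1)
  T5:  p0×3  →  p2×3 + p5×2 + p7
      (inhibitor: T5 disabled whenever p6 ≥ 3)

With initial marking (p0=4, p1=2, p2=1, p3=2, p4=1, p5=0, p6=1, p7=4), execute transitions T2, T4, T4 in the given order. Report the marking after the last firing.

step 1: fire T2:  (p0=4, p1=2, p2=1, p3=2, p4=1, p5=0, p6=1, p7=4) → (p0=1, p1=5, p2=1, p3=2, p4=1, p5=0, p6=1, p7=2)
step 2: fire T4:  (p0=1, p1=5, p2=1, p3=2, p4=1, p5=0, p6=1, p7=2) → (p0=1, p1=5, p2=3, p3=2, p4=1, p5=0, p6=1, p7=5)
step 3: fire T4:  (p0=1, p1=5, p2=3, p3=2, p4=1, p5=0, p6=1, p7=5) → (p0=1, p1=5, p2=5, p3=2, p4=1, p5=0, p6=1, p7=8)

(p0=1, p1=5, p2=5, p3=2, p4=1, p5=0, p6=1, p7=8)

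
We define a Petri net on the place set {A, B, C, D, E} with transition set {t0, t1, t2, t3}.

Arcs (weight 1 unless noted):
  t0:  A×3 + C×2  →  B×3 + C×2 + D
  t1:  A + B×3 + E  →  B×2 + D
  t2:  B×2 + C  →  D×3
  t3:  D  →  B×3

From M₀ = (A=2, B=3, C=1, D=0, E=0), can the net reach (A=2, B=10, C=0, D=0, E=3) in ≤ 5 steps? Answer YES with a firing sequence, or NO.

NO — not reachable within 5 firings

depth 0: 1 marking
depth 1: 2 markings reached so far
depth 2: 3 markings reached so far
depth 3: 4 markings reached so far
depth 4: 5 markings reached so far
depth 5: 5 markings reached so far
(frontier empty at depth 5; search complete)
target is not among the 5 markings reachable within 5 steps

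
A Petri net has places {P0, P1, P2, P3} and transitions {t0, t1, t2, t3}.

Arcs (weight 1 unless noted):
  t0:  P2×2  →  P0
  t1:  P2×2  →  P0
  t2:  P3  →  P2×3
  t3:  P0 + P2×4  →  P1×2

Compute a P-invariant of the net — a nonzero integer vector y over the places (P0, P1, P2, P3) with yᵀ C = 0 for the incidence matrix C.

y = (P0:2, P1:3, P2:1, P3:3)

Incidence matrix C (rows=places, cols=transitions):
       t0   t1   t2   t3
   P0   1    1    0   -1
   P1   0    0    0    2
   P2  -2   -2    3   -4
   P3   0    0   -1    0

Candidate y = [2, 3, 1, 3]; check y·C column-wise:
  col t0: 2·1 + 3·0 + 1·-2 + 3·0 = 0
  col t1: 2·1 + 3·0 + 1·-2 + 3·0 = 0
  col t2: 2·0 + 3·0 + 1·3 + 3·-1 = 0
  col t3: 2·-1 + 3·2 + 1·-4 + 3·0 = 0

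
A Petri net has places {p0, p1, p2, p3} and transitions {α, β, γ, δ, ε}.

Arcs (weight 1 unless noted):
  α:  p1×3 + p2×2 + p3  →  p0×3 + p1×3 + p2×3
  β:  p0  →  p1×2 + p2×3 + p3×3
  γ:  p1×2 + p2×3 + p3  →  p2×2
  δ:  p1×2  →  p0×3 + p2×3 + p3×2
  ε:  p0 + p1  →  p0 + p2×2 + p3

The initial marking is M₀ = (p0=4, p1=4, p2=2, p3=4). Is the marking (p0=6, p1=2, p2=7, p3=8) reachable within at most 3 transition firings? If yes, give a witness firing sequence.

step 1: fire β:  (p0=4, p1=4, p2=2, p3=4) → (p0=3, p1=6, p2=5, p3=7)
step 2: fire γ:  (p0=3, p1=6, p2=5, p3=7) → (p0=3, p1=4, p2=4, p3=6)
step 3: fire δ:  (p0=3, p1=4, p2=4, p3=6) → (p0=6, p1=2, p2=7, p3=8)

YES — reachable via ⟨β, γ, δ⟩ (3 firings)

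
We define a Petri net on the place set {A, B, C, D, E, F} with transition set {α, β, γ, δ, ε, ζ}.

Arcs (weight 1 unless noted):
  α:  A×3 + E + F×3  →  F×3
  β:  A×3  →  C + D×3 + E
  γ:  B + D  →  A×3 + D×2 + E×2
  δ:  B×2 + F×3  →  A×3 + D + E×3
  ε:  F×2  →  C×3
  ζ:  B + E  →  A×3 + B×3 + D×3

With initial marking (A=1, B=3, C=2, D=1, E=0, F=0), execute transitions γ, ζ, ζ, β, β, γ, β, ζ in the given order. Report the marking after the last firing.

(A=7, B=7, C=5, D=21, E=4, F=0)

step 1: fire γ:  (A=1, B=3, C=2, D=1, E=0, F=0) → (A=4, B=2, C=2, D=2, E=2, F=0)
step 2: fire ζ:  (A=4, B=2, C=2, D=2, E=2, F=0) → (A=7, B=4, C=2, D=5, E=1, F=0)
step 3: fire ζ:  (A=7, B=4, C=2, D=5, E=1, F=0) → (A=10, B=6, C=2, D=8, E=0, F=0)
step 4: fire β:  (A=10, B=6, C=2, D=8, E=0, F=0) → (A=7, B=6, C=3, D=11, E=1, F=0)
step 5: fire β:  (A=7, B=6, C=3, D=11, E=1, F=0) → (A=4, B=6, C=4, D=14, E=2, F=0)
step 6: fire γ:  (A=4, B=6, C=4, D=14, E=2, F=0) → (A=7, B=5, C=4, D=15, E=4, F=0)
step 7: fire β:  (A=7, B=5, C=4, D=15, E=4, F=0) → (A=4, B=5, C=5, D=18, E=5, F=0)
step 8: fire ζ:  (A=4, B=5, C=5, D=18, E=5, F=0) → (A=7, B=7, C=5, D=21, E=4, F=0)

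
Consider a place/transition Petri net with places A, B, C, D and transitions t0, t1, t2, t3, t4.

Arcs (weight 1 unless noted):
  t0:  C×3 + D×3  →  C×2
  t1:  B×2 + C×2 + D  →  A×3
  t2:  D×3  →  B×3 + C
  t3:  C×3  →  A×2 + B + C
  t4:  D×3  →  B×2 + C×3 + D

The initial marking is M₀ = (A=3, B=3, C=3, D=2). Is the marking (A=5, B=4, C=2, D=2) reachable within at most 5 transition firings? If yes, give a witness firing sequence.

depth 0: 1 marking
depth 1: 3 markings reached so far
depth 2: 3 markings reached so far
(frontier empty at depth 2; search complete)
target is not among the 3 markings reachable within 5 steps

NO — not reachable within 5 firings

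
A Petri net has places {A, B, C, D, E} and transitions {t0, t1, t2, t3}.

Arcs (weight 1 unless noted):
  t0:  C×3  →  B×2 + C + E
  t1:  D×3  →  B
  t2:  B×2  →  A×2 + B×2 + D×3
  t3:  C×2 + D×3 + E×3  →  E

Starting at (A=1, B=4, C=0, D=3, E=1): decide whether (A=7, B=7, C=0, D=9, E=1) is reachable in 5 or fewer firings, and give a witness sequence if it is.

depth 0: 1 marking
depth 1: 3 markings reached so far
depth 2: 5 markings reached so far
depth 3: 8 markings reached so far
depth 4: 11 markings reached so far
depth 5: 15 markings reached so far
target is not among the 15 markings reachable within 5 steps

NO — not reachable within 5 firings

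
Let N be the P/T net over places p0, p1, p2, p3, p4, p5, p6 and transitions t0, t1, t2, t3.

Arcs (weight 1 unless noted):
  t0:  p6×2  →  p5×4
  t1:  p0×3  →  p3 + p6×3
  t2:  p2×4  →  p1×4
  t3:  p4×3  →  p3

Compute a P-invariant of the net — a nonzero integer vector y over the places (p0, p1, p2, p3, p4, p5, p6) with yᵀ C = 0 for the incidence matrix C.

y = (p0:0, p1:1, p2:1, p3:0, p4:0, p5:0, p6:0)

Incidence matrix C (rows=places, cols=transitions):
       t0   t1   t2   t3
   p0   0   -3    0    0
   p1   0    0    4    0
   p2   0    0   -4    0
   p3   0    1    0    1
   p4   0    0    0   -3
   p5   4    0    0    0
   p6  -2    3    0    0

Candidate y = [0, 1, 1, 0, 0, 0, 0]; check y·C column-wise:
  col t0: 1·0 + 1·0 + 0·4 + 0·-2 = 0
  col t1: 0·-3 + 1·0 + 1·0 + 0·1 + 0·3 = 0
  col t2: 1·4 + 1·-4 = 0
  col t3: 1·0 + 1·0 + 0·1 + 0·-3 = 0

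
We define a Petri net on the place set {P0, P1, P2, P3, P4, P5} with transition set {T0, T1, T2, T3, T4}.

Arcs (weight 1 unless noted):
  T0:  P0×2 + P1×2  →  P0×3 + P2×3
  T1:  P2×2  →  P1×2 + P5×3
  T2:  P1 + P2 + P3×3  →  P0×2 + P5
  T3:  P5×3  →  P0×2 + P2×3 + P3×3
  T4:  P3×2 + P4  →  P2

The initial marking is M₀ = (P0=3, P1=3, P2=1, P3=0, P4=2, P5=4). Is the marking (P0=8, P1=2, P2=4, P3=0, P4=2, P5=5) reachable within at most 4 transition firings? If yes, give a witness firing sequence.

step 1: fire T0:  (P0=3, P1=3, P2=1, P3=0, P4=2, P5=4) → (P0=4, P1=1, P2=4, P3=0, P4=2, P5=4)
step 2: fire T1:  (P0=4, P1=1, P2=4, P3=0, P4=2, P5=4) → (P0=4, P1=3, P2=2, P3=0, P4=2, P5=7)
step 3: fire T3:  (P0=4, P1=3, P2=2, P3=0, P4=2, P5=7) → (P0=6, P1=3, P2=5, P3=3, P4=2, P5=4)
step 4: fire T2:  (P0=6, P1=3, P2=5, P3=3, P4=2, P5=4) → (P0=8, P1=2, P2=4, P3=0, P4=2, P5=5)

YES — reachable via ⟨T0, T1, T3, T2⟩ (4 firings)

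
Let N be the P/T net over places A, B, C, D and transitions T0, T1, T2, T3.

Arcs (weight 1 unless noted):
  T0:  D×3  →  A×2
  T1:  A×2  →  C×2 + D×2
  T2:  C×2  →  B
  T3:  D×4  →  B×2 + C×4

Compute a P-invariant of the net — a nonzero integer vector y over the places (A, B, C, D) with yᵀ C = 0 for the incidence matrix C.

y = (A:3, B:2, C:1, D:2)

Incidence matrix C (rows=places, cols=transitions):
       T0   T1   T2   T3
    A   2   -2    0    0
    B   0    0    1    2
    C   0    2   -2    4
    D  -3    2    0   -4

Candidate y = [3, 2, 1, 2]; check y·C column-wise:
  col T0: 3·2 + 2·0 + 1·0 + 2·-3 = 0
  col T1: 3·-2 + 2·0 + 1·2 + 2·2 = 0
  col T2: 3·0 + 2·1 + 1·-2 + 2·0 = 0
  col T3: 3·0 + 2·2 + 1·4 + 2·-4 = 0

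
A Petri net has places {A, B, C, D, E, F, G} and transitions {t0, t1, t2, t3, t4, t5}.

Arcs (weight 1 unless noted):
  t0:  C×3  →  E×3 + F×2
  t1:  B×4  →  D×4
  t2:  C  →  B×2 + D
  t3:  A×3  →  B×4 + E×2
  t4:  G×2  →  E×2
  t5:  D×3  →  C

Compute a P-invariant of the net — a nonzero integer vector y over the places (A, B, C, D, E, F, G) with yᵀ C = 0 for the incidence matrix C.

Incidence matrix C (rows=places, cols=transitions):
       t0   t1   t2   t3   t4   t5
    A   0    0    0   -3    0    0
    B   0   -4    2    4    0    0
    C  -3    0   -1    0    0    1
    D   0    4    1    0    0   -3
    E   3    0    0    2    2    0
    F   2    0    0    0    0    0
    G   0    0    0    0   -2    0

Candidate y = [8, 6, 18, 6, 0, 27, 0]; check y·C column-wise:
  col t0: 8·0 + 6·0 + 18·-3 + 6·0 + 0·3 + 27·2 = 0
  col t1: 8·0 + 6·-4 + 18·0 + 6·4 + 27·0 = 0
  col t2: 8·0 + 6·2 + 18·-1 + 6·1 + 27·0 = 0
  col t3: 8·-3 + 6·4 + 18·0 + 6·0 + 0·2 + 27·0 = 0
  col t4: 8·0 + 6·0 + 18·0 + 6·0 + 0·2 + 27·0 + 0·-2 = 0
  col t5: 8·0 + 6·0 + 18·1 + 6·-3 + 27·0 = 0

y = (A:8, B:6, C:18, D:6, E:0, F:27, G:0)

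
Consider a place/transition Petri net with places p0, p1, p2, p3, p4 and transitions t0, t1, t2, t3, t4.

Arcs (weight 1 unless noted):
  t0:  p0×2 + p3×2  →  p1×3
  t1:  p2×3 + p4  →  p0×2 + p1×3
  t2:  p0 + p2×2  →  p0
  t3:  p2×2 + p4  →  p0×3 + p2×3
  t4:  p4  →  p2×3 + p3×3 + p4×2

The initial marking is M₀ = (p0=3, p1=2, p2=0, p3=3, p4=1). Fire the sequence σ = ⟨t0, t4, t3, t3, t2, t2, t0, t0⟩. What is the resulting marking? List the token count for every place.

step 1: fire t0:  (p0=3, p1=2, p2=0, p3=3, p4=1) → (p0=1, p1=5, p2=0, p3=1, p4=1)
step 2: fire t4:  (p0=1, p1=5, p2=0, p3=1, p4=1) → (p0=1, p1=5, p2=3, p3=4, p4=2)
step 3: fire t3:  (p0=1, p1=5, p2=3, p3=4, p4=2) → (p0=4, p1=5, p2=4, p3=4, p4=1)
step 4: fire t3:  (p0=4, p1=5, p2=4, p3=4, p4=1) → (p0=7, p1=5, p2=5, p3=4, p4=0)
step 5: fire t2:  (p0=7, p1=5, p2=5, p3=4, p4=0) → (p0=7, p1=5, p2=3, p3=4, p4=0)
step 6: fire t2:  (p0=7, p1=5, p2=3, p3=4, p4=0) → (p0=7, p1=5, p2=1, p3=4, p4=0)
step 7: fire t0:  (p0=7, p1=5, p2=1, p3=4, p4=0) → (p0=5, p1=8, p2=1, p3=2, p4=0)
step 8: fire t0:  (p0=5, p1=8, p2=1, p3=2, p4=0) → (p0=3, p1=11, p2=1, p3=0, p4=0)

(p0=3, p1=11, p2=1, p3=0, p4=0)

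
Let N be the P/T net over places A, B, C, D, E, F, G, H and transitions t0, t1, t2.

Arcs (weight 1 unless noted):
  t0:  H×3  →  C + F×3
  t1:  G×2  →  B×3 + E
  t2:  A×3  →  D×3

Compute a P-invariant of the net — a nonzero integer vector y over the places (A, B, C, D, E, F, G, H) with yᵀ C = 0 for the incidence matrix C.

y = (A:1, B:0, C:0, D:1, E:0, F:0, G:0, H:0)

Incidence matrix C (rows=places, cols=transitions):
       t0   t1   t2
    A   0    0   -3
    B   0    3    0
    C   1    0    0
    D   0    0    3
    E   0    1    0
    F   3    0    0
    G   0   -2    0
    H  -3    0    0

Candidate y = [1, 0, 0, 1, 0, 0, 0, 0]; check y·C column-wise:
  col t0: 1·0 + 0·1 + 1·0 + 0·3 + 0·-3 = 0
  col t1: 1·0 + 0·3 + 1·0 + 0·1 + 0·-2 = 0
  col t2: 1·-3 + 1·3 = 0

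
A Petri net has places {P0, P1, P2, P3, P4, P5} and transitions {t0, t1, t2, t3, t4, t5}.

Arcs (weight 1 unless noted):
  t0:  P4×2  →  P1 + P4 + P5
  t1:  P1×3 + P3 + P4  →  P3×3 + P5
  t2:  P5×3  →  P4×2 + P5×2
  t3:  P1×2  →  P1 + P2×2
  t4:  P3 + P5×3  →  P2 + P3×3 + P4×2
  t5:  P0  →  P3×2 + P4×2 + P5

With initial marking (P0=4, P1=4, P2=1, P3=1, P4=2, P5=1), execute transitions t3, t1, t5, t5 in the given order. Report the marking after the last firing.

(P0=2, P1=0, P2=3, P3=7, P4=5, P5=4)

step 1: fire t3:  (P0=4, P1=4, P2=1, P3=1, P4=2, P5=1) → (P0=4, P1=3, P2=3, P3=1, P4=2, P5=1)
step 2: fire t1:  (P0=4, P1=3, P2=3, P3=1, P4=2, P5=1) → (P0=4, P1=0, P2=3, P3=3, P4=1, P5=2)
step 3: fire t5:  (P0=4, P1=0, P2=3, P3=3, P4=1, P5=2) → (P0=3, P1=0, P2=3, P3=5, P4=3, P5=3)
step 4: fire t5:  (P0=3, P1=0, P2=3, P3=5, P4=3, P5=3) → (P0=2, P1=0, P2=3, P3=7, P4=5, P5=4)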